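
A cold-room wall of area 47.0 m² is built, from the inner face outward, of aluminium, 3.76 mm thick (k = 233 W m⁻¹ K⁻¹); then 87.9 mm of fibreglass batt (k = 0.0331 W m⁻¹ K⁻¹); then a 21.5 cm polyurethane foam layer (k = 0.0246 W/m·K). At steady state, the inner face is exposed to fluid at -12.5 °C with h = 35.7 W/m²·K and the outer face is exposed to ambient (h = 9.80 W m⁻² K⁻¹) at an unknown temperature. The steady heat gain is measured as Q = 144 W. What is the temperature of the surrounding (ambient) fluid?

Series resistances:
  R_conv,in = 1/(hA) = 1/(35.7·47.0) = 5.960×10^-4 K/W
  R_aluminium = L/(kA) = 0.00376/(233·47.0) = 3.433×10^-7 K/W
  R_fibreglass batt = L/(kA) = 0.0879/(0.0331·47.0) = 0.05650 K/W
  R_polyurethane foam = L/(kA) = 0.215/(0.0246·47.0) = 0.1860 K/W
  R_conv,out = 1/(hA) = 1/(9.80·47.0) = 0.002171 K/W
ΣR = 0.2452 K/W
ΔT = Q·ΣR = 144 × 0.2452 = 35.31 K
Heat flows inward, so T_out = T_in + ΔT = -12.5 + 35.31 = 22.8 °C

T_out = 22.8 °C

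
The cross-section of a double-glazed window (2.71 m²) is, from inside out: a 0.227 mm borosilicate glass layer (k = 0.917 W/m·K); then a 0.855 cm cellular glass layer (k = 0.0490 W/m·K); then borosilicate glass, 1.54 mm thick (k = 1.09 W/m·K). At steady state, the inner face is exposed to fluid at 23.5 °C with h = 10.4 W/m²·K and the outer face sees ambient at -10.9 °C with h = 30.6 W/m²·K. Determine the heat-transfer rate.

Q = 306 W

Series thermal resistances, inner to outer:
  R_conv,in = 1/(hA) = 1/(10.4·2.71) = 0.03548 K/W
  R_borosilicate glass = L/(kA) = 2.27×10^-4/(0.917·2.71) = 9.135×10^-5 K/W
  R_cellular glass = L/(kA) = 0.00855/(0.0490·2.71) = 0.06439 K/W
  R_borosilicate glass = L/(kA) = 0.00154/(1.09·2.71) = 5.213×10^-4 K/W
  R_conv,out = 1/(hA) = 1/(30.6·2.71) = 0.01206 K/W
ΣR = 0.03548 + 9.135×10^-5 + 0.06439 + 5.213×10^-4 + 0.01206 = 0.1125 K/W
Q = ΔT/ΣR = (23.5 °C − -10.9 °C)/0.1125 = 306 W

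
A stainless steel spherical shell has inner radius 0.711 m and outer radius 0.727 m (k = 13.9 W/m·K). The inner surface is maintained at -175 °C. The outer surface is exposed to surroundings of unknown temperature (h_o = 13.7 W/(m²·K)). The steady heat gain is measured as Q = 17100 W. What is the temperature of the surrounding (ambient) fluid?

Sum the resistances:
  R_stainless steel = (1/0.711 − 1/0.727)/(4πk) = 0.03095/(4π·13.9) = 1.772×10^-4 K/W
  R_conv,out = 1/(4πr²h) = 1/(4π·0.727²·13.7) = 0.01099 K/W
ΣR = 0.01117 K/W
ΔT = Q·ΣR = 17100 × 0.01117 = 191.0 K
Heat flows inward, so T_out = T_in + ΔT = -175 + 191.0 = 16.0 °C

T_out = 16.0 °C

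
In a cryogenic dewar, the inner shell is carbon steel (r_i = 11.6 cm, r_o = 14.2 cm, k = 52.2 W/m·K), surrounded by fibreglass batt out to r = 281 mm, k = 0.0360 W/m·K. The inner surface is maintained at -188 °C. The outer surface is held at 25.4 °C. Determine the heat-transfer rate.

Q = 27.7 W

Resistance network (inner→outer):
  R_carbon steel = (1/0.116 − 1/0.142)/(4πk) = 1.578/(4π·52.2) = 0.002406 K/W
  R_fibreglass batt = (1/0.142 − 1/0.281)/(4πk) = 3.484/(4π·0.0360) = 7.700 K/W
ΣR = 0.002406 + 7.700 = 7.702 K/W
Q = ΔT/ΣR = (-188 °C − 25.4 °C)/7.702 = -27.7 W
(Negative Q ⇒ heat flows inward; heat gain = 27.7 W.)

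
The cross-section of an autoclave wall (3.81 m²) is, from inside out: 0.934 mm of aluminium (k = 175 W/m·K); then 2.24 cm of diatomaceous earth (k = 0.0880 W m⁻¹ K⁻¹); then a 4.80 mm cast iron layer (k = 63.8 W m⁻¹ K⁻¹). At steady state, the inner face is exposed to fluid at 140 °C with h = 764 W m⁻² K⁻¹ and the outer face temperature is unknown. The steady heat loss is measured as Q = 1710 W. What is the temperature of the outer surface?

Series resistances:
  R_conv,in = 1/(hA) = 1/(764·3.81) = 3.435×10^-4 K/W
  R_aluminium = L/(kA) = 9.34×10^-4/(175·3.81) = 1.401×10^-6 K/W
  R_diatomaceous earth = L/(kA) = 0.0224/(0.0880·3.81) = 0.06681 K/W
  R_cast iron = L/(kA) = 0.00480/(63.8·3.81) = 1.975×10^-5 K/W
ΣR = 0.06717 K/W
ΔT = Q·ΣR = 1710 × 0.06717 = 114.9 K
Heat flows outward, so T_out = T_in − ΔT = 140 − 114.9 = 25.1 °C

T_out = 25.1 °C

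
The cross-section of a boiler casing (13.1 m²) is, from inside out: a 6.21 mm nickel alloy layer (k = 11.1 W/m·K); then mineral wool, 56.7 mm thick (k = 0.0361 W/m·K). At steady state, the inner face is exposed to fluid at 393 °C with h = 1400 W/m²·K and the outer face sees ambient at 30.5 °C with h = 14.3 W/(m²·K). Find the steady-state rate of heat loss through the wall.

Series thermal resistances, inner to outer:
  R_conv,in = 1/(hA) = 1/(1400·13.1) = 5.453×10^-5 K/W
  R_nickel alloy = L/(kA) = 0.00621/(11.1·13.1) = 4.271×10^-5 K/W
  R_mineral wool = L/(kA) = 0.0567/(0.0361·13.1) = 0.1199 K/W
  R_conv,out = 1/(hA) = 1/(14.3·13.1) = 0.005338 K/W
ΣR = 5.453×10^-5 + 4.271×10^-5 + 0.1199 + 0.005338 = 0.1253 K/W
Q = ΔT/ΣR = (393 °C − 30.5 °C)/0.1253 = 2890 W

Q = 2.89 kW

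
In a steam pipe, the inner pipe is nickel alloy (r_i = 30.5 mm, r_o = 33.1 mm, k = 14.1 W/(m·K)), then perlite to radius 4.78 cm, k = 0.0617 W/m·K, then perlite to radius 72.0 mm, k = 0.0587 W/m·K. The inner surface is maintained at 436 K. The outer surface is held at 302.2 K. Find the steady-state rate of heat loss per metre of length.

Treat each layer as a resistance in series:
  R'_nickel alloy = ln(0.0331/0.0305)/(2πk) = 0.08181/(2π·14.1) = 9.234×10^-4 m·K/W
  R'_perlite = ln(0.0478/0.0331)/(2πk) = 0.3675/(2π·0.0617) = 0.9479 m·K/W
  R'_perlite = ln(0.0720/0.0478)/(2πk) = 0.4096/(2π·0.0587) = 1.111 m·K/W
ΣR = 9.234×10^-4 + 0.9479 + 1.111 = 2.060 m·K/W
Q' = ΔT/ΣR = (436 K − 302.2 K)/2.060 = 65.0 W/m

Q' = 65.0 W/m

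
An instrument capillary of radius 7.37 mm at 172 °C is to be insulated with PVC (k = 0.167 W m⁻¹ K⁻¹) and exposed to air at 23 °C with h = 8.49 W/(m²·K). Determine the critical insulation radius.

r_cr = 1.97 cm

For a cylinder, r_cr = k_ins/h = 0.167/8.49 = 0.0197 m = 1.97 cm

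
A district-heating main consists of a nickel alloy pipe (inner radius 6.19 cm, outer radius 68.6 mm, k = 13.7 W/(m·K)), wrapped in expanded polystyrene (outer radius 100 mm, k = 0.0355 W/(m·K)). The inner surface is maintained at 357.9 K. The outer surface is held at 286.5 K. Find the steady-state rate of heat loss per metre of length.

Q' = 42.2 W/m

Treat each layer as a resistance in series:
  R'_nickel alloy = ln(0.0686/0.0619)/(2πk) = 0.1028/(2π·13.7) = 0.001194 m·K/W
  R'_expanded polystyrene = ln(0.100/0.0686)/(2πk) = 0.3769/(2π·0.0355) = 1.690 m·K/W
ΣR = 0.001194 + 1.690 = 1.691 m·K/W
Q' = ΔT/ΣR = (357.9 K − 286.5 K)/1.691 = 42.2 W/m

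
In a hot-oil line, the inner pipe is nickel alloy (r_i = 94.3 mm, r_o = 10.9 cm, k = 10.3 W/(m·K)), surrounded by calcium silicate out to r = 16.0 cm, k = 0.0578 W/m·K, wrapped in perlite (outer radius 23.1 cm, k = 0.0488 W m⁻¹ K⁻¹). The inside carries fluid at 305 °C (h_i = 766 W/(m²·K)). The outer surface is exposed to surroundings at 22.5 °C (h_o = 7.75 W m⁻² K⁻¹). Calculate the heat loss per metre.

Resistance network (inner→outer):
  R'_conv,in = 1/(2πr h) = 1/(2π·0.0943·766) = 0.002203 m·K/W
  R'_nickel alloy = ln(0.109/0.0943)/(2πk) = 0.1449/(2π·10.3) = 0.002238 m·K/W
  R'_calcium silicate = ln(0.160/0.109)/(2πk) = 0.3838/(2π·0.0578) = 1.057 m·K/W
  R'_perlite = ln(0.231/0.160)/(2πk) = 0.3672/(2π·0.0488) = 1.198 m·K/W
  R'_conv,out = 1/(2πr h) = 1/(2π·0.231·7.75) = 0.08890 m·K/W
ΣR = 0.002203 + 0.002238 + 1.057 + 1.198 + 0.08890 = 2.348 m·K/W
Q' = ΔT/ΣR = (305 °C − 22.5 °C)/2.348 = 120 W/m

Q' = 120 W/m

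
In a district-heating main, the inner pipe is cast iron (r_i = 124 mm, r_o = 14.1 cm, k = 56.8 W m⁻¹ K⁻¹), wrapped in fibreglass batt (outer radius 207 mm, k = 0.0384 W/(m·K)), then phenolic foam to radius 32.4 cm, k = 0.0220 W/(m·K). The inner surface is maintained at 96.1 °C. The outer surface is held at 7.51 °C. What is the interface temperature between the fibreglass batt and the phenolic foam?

T = 66.9 °C

Treat each layer as a resistance in series:
  R'_cast iron = ln(0.141/0.124)/(2πk) = 0.1285/(2π·56.8) = 3.600×10^-4 m·K/W
  R'_fibreglass batt = ln(0.207/0.141)/(2πk) = 0.3840/(2π·0.0384) = 1.591 m·K/W
  R'_phenolic foam = ln(0.324/0.207)/(2πk) = 0.4480/(2π·0.0220) = 3.241 m·K/W
ΣR = 3.600×10^-4 + 1.591 + 3.241 = 4.832 m·K/W
Q' = ΔT/ΣR = (96.1 °C − 7.51 °C)/4.832 = 18.33 W/m
From the inner boundary to the fibreglass batt/phenolic foam interface, ΣR_partial = 1.591 m·K/W.
T_interface = T_in − Q'·ΣR_partial = 96.1 °C − (18.33)(1.591) = 66.9 °C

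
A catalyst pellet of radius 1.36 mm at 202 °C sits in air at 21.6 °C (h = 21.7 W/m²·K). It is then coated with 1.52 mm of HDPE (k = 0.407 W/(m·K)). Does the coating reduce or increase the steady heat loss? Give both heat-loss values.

Critical radius for a sphere: r_cr = 2k/h = 0.0375 m = 3.75 cm.
Outer radius after coating: r₂ = 0.00136 + 0.00152 = 0.00288 m.
Since r₁ < r_cr and r₂ ≤ r_cr, the coating moves toward the maximum at r_cr — heat loss rises.
Bare: R = 1/(4πr₁²h) = 1983 K/W; Q = 180.4/1983 = 0.0910 W.
Coated: R = R_cond + R_conv = 518.0 K/W; Q = 180.4/518.0 = 0.348 W.

increases: 0.0910 → 0.348 W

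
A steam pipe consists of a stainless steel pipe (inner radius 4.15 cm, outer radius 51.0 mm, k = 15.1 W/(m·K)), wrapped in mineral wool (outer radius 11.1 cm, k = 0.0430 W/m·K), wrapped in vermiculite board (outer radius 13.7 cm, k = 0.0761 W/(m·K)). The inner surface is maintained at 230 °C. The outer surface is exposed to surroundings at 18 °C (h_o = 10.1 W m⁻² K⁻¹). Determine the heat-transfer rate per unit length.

Q' = 61.7 W/m

Resistance network (inner→outer):
  R'_stainless steel = ln(0.0510/0.0415)/(2πk) = 0.2061/(2π·15.1) = 0.002173 m·K/W
  R'_mineral wool = ln(0.111/0.0510)/(2πk) = 0.7777/(2π·0.0430) = 2.879 m·K/W
  R'_vermiculite board = ln(0.137/0.111)/(2πk) = 0.2105/(2π·0.0761) = 0.4401 m·K/W
  R'_conv,out = 1/(2πr h) = 1/(2π·0.137·10.1) = 0.1150 m·K/W
ΣR = 0.002173 + 2.879 + 0.4401 + 0.1150 = 3.436 m·K/W
Q' = ΔT/ΣR = (230 °C − 18 °C)/3.436 = 61.7 W/m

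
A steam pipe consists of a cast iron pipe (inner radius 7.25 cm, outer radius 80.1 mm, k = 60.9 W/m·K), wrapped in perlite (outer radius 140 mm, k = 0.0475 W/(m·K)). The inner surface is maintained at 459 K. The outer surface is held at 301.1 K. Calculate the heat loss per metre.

Q' = 84.4 W/m

Resistance network (inner→outer):
  R'_cast iron = ln(0.0801/0.0725)/(2πk) = 0.09969/(2π·60.9) = 2.605×10^-4 m·K/W
  R'_perlite = ln(0.140/0.0801)/(2πk) = 0.5584/(2π·0.0475) = 1.871 m·K/W
ΣR = 2.605×10^-4 + 1.871 = 1.871 m·K/W
Q' = ΔT/ΣR = (459 K − 301.1 K)/1.871 = 84.4 W/m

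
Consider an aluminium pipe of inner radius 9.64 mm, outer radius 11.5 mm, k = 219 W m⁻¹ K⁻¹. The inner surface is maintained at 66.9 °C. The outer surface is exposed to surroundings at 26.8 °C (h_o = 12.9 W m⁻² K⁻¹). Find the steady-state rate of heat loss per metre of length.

Q' = 37.4 W/m

Resistance network (inner→outer):
  R'_aluminium = ln(0.0115/0.00964)/(2πk) = 0.1764/(2π·219) = 1.282×10^-4 m·K/W
  R'_conv,out = 1/(2πr h) = 1/(2π·0.0115·12.9) = 1.073 m·K/W
ΣR = 1.282×10^-4 + 1.073 = 1.073 m·K/W
Q' = ΔT/ΣR = (66.9 °C − 26.8 °C)/1.073 = 37.4 W/m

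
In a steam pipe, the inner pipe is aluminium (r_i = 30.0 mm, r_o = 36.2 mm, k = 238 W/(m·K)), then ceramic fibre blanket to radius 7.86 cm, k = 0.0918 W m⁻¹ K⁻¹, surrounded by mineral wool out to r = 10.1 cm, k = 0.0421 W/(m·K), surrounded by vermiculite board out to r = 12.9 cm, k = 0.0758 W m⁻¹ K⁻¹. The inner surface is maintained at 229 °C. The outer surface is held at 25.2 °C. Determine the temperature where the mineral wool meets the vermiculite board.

Resistance network (inner→outer):
  R'_aluminium = ln(0.0362/0.0300)/(2πk) = 0.1879/(2π·238) = 1.256×10^-4 m·K/W
  R'_ceramic fibre blanket = ln(0.0786/0.0362)/(2πk) = 0.7753/(2π·0.0918) = 1.344 m·K/W
  R'_mineral wool = ln(0.101/0.0786)/(2πk) = 0.2507/(2π·0.0421) = 0.9479 m·K/W
  R'_vermiculite board = ln(0.129/0.101)/(2πk) = 0.2447/(2π·0.0758) = 0.5138 m·K/W
ΣR = 1.256×10^-4 + 1.344 + 0.9479 + 0.5138 = 2.806 m·K/W
Q' = ΔT/ΣR = (229 °C − 25.2 °C)/2.806 = 72.63 W/m
From the inner boundary to the mineral wool/vermiculite board interface, ΣR_partial = 2.292 m·K/W.
T_interface = T_in − Q'·ΣR_partial = 229 °C − (72.63)(2.292) = 62.5 °C

T = 62.5 °C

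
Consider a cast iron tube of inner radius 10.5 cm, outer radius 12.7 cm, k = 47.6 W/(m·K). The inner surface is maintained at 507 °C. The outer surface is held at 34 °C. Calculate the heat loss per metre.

Q' = 2πk·ΔT/ln(r₂/r₁) = 2π × 47.6 × 473 / ln(0.127/0.105) = 7.44×10^5 W/m

Q' = 744 kW/m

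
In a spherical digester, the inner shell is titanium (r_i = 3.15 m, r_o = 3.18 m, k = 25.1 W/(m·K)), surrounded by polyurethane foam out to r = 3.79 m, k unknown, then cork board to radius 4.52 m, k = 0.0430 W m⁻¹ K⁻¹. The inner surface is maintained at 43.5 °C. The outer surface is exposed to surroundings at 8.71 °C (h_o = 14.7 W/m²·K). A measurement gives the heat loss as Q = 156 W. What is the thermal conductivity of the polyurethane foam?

k = 0.0280 W/m·K

ΣR = ΔT/Q = |43.5 − 8.71|/156 = 0.2230 K/W
Known resistances:
  R_titanium = (1/3.15 − 1/3.18)/(4πk) = 0.002995/(4π·25.1) = 9.495×10^-6 K/W
  R_cork board = (1/3.79 − 1/4.52)/(4πk) = 0.04261/(4π·0.0430) = 0.07886 K/W
  R_conv,out = 1/(4πr²h) = 1/(4π·4.52²·14.7) = 2.650×10^-4 K/W
R_polyurethane foam = ΣR − ΣR_known = 0.2230 − 0.07913 = 0.1439 K/W
(1/r₁−1/r₂)/(4πk) = 0.1439 ⇒ k = 0.05061/(4π·0.1439) = 0.0280 W/m·K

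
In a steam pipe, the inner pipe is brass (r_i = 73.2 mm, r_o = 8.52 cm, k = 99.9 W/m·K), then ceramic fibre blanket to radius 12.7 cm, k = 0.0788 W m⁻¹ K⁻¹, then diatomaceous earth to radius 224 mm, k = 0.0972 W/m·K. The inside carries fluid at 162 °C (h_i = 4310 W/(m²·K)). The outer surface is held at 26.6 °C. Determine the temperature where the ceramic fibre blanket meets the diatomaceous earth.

Treat each layer as a resistance in series:
  R'_conv,in = 1/(2πr h) = 1/(2π·0.0732·4310) = 5.045×10^-4 m·K/W
  R'_brass = ln(0.0852/0.0732)/(2πk) = 0.1518/(2π·99.9) = 2.418×10^-4 m·K/W
  R'_ceramic fibre blanket = ln(0.127/0.0852)/(2πk) = 0.3992/(2π·0.0788) = 0.8062 m·K/W
  R'_diatomaceous earth = ln(0.224/0.127)/(2πk) = 0.5675/(2π·0.0972) = 0.9292 m·K/W
ΣR = 5.045×10^-4 + 2.418×10^-4 + 0.8062 + 0.9292 = 1.736 m·K/W
Q' = ΔT/ΣR = (162 °C − 26.6 °C)/1.736 = 78.00 W/m
From the inner boundary to the ceramic fibre blanket/diatomaceous earth interface, ΣR_partial = 0.8069 m·K/W.
T_interface = T_in − Q'·ΣR_partial = 162 °C − (78.00)(0.8069) = 99.1 °C

T = 99.1 °C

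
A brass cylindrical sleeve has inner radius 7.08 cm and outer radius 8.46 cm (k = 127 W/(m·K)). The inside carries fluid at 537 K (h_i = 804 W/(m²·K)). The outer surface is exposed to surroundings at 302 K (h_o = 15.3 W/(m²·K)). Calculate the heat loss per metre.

Q' = 1870 W/m

Treat each layer as a resistance in series:
  R'_conv,in = 1/(2πr h) = 1/(2π·0.0708·804) = 0.002796 m·K/W
  R'_brass = ln(0.0846/0.0708)/(2πk) = 0.1781/(2π·127) = 2.232×10^-4 m·K/W
  R'_conv,out = 1/(2πr h) = 1/(2π·0.0846·15.3) = 0.1230 m·K/W
ΣR = 0.002796 + 2.232×10^-4 + 0.1230 = 0.1260 m·K/W
Q' = ΔT/ΣR = (537 K − 302 K)/0.1260 = 1870 W/m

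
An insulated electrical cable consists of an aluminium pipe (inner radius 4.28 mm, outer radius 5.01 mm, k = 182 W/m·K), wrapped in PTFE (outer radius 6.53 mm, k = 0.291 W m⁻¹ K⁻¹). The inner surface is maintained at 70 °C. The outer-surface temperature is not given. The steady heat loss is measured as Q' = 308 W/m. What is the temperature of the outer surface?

Series resistances:
  R'_aluminium = ln(0.00501/0.00428)/(2πk) = 0.1575/(2π·182) = 1.377×10^-4 m·K/W
  R'_PTFE = ln(0.00653/0.00501)/(2πk) = 0.2650/(2π·0.291) = 0.1449 m·K/W
ΣR = 0.1451 m·K/W
ΔT = Q'·ΣR = 308 × 0.1451 = 44.69 K
Heat flows outward, so T_out = T_in − ΔT = 70 − 44.69 = 25.3 °C

T_out = 25.3 °C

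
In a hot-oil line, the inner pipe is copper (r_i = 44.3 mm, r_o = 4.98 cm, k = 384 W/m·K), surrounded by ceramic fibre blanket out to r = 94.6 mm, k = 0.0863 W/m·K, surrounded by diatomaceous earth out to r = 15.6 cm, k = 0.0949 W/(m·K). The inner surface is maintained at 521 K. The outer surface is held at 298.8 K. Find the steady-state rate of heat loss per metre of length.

Treat each layer as a resistance in series:
  R'_copper = ln(0.0498/0.0443)/(2πk) = 0.1170/(2π·384) = 4.851×10^-5 m·K/W
  R'_ceramic fibre blanket = ln(0.0946/0.0498)/(2πk) = 0.6416/(2π·0.0863) = 1.183 m·K/W
  R'_diatomaceous earth = ln(0.156/0.0946)/(2πk) = 0.5002/(2π·0.0949) = 0.8389 m·K/W
ΣR = 4.851×10^-5 + 1.183 + 0.8389 = 2.022 m·K/W
Q' = ΔT/ΣR = (521 K − 298.8 K)/2.022 = 110 W/m

Q' = 110 W/m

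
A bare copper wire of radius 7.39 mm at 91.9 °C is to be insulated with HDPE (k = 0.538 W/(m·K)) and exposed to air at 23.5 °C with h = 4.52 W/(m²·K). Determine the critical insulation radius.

r_cr = 11.9 cm

For a cylinder, r_cr = k_ins/h = 0.538/4.52 = 0.119 m = 11.9 cm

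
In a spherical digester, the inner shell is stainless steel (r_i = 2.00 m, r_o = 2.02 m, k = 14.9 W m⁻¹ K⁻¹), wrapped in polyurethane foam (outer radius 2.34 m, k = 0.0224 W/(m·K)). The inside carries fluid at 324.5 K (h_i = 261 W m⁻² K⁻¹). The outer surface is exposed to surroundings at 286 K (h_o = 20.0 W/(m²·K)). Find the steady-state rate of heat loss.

Q = 160 W

Resistance network (inner→outer):
  R_conv,in = 1/(4πr²h) = 1/(4π·2.00²·261) = 7.622×10^-5 K/W
  R_stainless steel = (1/2.00 − 1/2.02)/(4πk) = 0.004950/(4π·14.9) = 2.644×10^-5 K/W
  R_polyurethane foam = (1/2.02 − 1/2.34)/(4πk) = 0.06770/(4π·0.0224) = 0.2405 K/W
  R_conv,out = 1/(4πr²h) = 1/(4π·2.34²·20.0) = 7.267×10^-4 K/W
ΣR = 7.622×10^-5 + 2.644×10^-5 + 0.2405 + 7.267×10^-4 = 0.2413 K/W
Q = ΔT/ΣR = (324.5 K − 286 K)/0.2413 = 160 W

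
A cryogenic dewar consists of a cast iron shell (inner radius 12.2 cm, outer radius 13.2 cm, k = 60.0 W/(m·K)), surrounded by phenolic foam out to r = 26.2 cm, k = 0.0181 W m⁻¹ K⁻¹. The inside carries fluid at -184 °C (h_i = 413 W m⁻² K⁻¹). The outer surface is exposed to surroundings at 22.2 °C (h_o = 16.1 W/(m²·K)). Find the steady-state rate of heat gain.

Series thermal resistances, inner to outer:
  R_conv,in = 1/(4πr²h) = 1/(4π·0.122²·413) = 0.01295 K/W
  R_cast iron = (1/0.122 − 1/0.132)/(4πk) = 0.6210/(4π·60.0) = 8.236×10^-4 K/W
  R_phenolic foam = (1/0.132 − 1/0.262)/(4πk) = 3.759/(4π·0.0181) = 16.53 K/W
  R_conv,out = 1/(4πr²h) = 1/(4π·0.262²·16.1) = 0.07200 K/W
ΣR = 0.01295 + 8.236×10^-4 + 16.53 + 0.07200 = 16.62 K/W
Q = ΔT/ΣR = (-184 °C − 22.2 °C)/16.62 = -12.4 W
(Negative Q ⇒ heat flows inward; heat gain = 12.4 W.)

Q = 12.4 W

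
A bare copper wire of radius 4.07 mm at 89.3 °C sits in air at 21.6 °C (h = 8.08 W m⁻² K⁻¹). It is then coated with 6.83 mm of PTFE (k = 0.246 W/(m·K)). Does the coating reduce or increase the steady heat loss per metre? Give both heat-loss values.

increases: 14.0 → 27.7 W/m

Critical radius for a cylinder: r_cr = k/h = 0.0304 m = 3.04 cm.
Outer radius after coating: r₂ = 0.00407 + 0.00683 = 0.01090 m.
Since r₁ < r_cr and r₂ ≤ r_cr, the coating moves toward the maximum at r_cr — heat loss rises.
Bare: R = 1/(2πr₁h) = 4.840 m·K/W; Q = 67.7/4.840 = 14.0 W/m.
Coated: R = R_cond + R_conv = 2.444 m·K/W; Q = 67.7/2.444 = 27.7 W/m.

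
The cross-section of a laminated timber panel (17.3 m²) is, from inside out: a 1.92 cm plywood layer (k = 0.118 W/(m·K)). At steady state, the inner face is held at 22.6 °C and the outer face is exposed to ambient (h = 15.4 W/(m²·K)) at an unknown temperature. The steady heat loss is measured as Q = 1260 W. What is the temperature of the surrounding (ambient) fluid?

Sum the resistances:
  R_plywood = L/(kA) = 0.0192/(0.118·17.3) = 0.009405 K/W
  R_conv,out = 1/(hA) = 1/(15.4·17.3) = 0.003753 K/W
ΣR = 0.01316 K/W
ΔT = Q·ΣR = 1260 × 0.01316 = 16.58 K
Heat flows outward, so T_out = T_in − ΔT = 22.6 − 16.58 = 6.02 °C

T_out = 6.02 °C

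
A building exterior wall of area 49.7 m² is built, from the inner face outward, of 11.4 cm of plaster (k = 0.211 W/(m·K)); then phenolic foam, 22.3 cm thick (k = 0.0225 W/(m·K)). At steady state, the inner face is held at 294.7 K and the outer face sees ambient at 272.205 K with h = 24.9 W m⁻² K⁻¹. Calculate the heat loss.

Q = 107 W

Resistance network (inner→outer):
  R_plaster = L/(kA) = 0.114/(0.211·49.7) = 0.01087 K/W
  R_phenolic foam = L/(kA) = 0.223/(0.0225·49.7) = 0.1994 K/W
  R_conv,out = 1/(hA) = 1/(24.9·49.7) = 8.081×10^-4 K/W
ΣR = 0.01087 + 0.1994 + 8.081×10^-4 = 0.2111 K/W
Q = ΔT/ΣR = (294.7 K − 272.205 K)/0.2111 = 107 W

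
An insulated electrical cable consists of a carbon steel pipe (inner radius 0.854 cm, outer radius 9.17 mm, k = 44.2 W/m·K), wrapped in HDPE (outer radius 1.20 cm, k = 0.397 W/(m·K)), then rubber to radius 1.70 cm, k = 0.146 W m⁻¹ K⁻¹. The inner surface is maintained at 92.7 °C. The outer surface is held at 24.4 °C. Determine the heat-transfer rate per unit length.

Resistance network (inner→outer):
  R'_carbon steel = ln(0.00917/0.00854)/(2πk) = 0.07118/(2π·44.2) = 2.563×10^-4 m·K/W
  R'_HDPE = ln(0.0120/0.00917)/(2πk) = 0.2690/(2π·0.397) = 0.1078 m·K/W
  R'_rubber = ln(0.0170/0.0120)/(2πk) = 0.3483/(2π·0.146) = 0.3797 m·K/W
ΣR = 2.563×10^-4 + 0.1078 + 0.3797 = 0.4878 m·K/W
Q' = ΔT/ΣR = (92.7 °C − 24.4 °C)/0.4878 = 140 W/m

Q' = 140 W/m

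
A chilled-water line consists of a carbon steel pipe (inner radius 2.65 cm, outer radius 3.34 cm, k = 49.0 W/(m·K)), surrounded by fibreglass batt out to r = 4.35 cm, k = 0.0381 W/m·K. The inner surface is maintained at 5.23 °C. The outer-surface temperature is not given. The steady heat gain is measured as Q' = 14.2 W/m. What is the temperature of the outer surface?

T_out = 20.9 °C

Sum the resistances:
  R'_carbon steel = ln(0.0334/0.0265)/(2πk) = 0.2314/(2π·49.0) = 7.516×10^-4 m·K/W
  R'_fibreglass batt = ln(0.0435/0.0334)/(2πk) = 0.2642/(2π·0.0381) = 1.104 m·K/W
ΣR = 1.104 m·K/W
ΔT = Q'·ΣR = 14.2 × 1.104 = 15.68 K
Heat flows inward, so T_out = T_in + ΔT = 5.23 + 15.68 = 20.9 °C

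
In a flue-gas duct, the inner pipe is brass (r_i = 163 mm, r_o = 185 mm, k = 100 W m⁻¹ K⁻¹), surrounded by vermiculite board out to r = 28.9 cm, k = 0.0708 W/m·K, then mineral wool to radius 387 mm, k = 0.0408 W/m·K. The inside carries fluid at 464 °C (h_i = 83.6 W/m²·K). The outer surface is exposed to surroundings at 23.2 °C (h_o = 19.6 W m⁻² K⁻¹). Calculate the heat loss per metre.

Q' = 203 W/m

Resistance network (inner→outer):
  R'_conv,in = 1/(2πr h) = 1/(2π·0.163·83.6) = 0.01168 m·K/W
  R'_brass = ln(0.185/0.163)/(2πk) = 0.1266/(2π·100) = 2.015×10^-4 m·K/W
  R'_vermiculite board = ln(0.289/0.185)/(2πk) = 0.4461/(2π·0.0708) = 1.003 m·K/W
  R'_mineral wool = ln(0.387/0.289)/(2πk) = 0.2920/(2π·0.0408) = 1.139 m·K/W
  R'_conv,out = 1/(2πr h) = 1/(2π·0.387·19.6) = 0.02098 m·K/W
ΣR = 0.01168 + 2.015×10^-4 + 1.003 + 1.139 + 0.02098 = 2.175 m·K/W
Q' = ΔT/ΣR = (464 °C − 23.2 °C)/2.175 = 203 W/m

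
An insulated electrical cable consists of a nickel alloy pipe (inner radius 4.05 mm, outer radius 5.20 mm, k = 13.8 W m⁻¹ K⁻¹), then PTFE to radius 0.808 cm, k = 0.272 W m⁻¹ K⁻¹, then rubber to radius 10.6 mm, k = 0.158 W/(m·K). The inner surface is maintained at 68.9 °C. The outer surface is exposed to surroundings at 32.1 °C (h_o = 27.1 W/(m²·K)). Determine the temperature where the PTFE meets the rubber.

T = 60.1 °C

Series thermal resistances, inner to outer:
  R'_nickel alloy = ln(0.00520/0.00405)/(2πk) = 0.2499/(2π·13.8) = 0.002883 m·K/W
  R'_PTFE = ln(0.00808/0.00520)/(2πk) = 0.4407/(2π·0.272) = 0.2579 m·K/W
  R'_rubber = ln(0.0106/0.00808)/(2πk) = 0.2715/(2π·0.158) = 0.2734 m·K/W
  R'_conv,out = 1/(2πr h) = 1/(2π·0.0106·27.1) = 0.5540 m·K/W
ΣR = 0.002883 + 0.2579 + 0.2734 + 0.5540 = 1.088 m·K/W
Q' = ΔT/ΣR = (68.9 °C − 32.1 °C)/1.088 = 33.82 W/m
From the inner boundary to the PTFE/rubber interface, ΣR_partial = 0.2608 m·K/W.
T_interface = T_in − Q'·ΣR_partial = 68.9 °C − (33.82)(0.2608) = 60.1 °C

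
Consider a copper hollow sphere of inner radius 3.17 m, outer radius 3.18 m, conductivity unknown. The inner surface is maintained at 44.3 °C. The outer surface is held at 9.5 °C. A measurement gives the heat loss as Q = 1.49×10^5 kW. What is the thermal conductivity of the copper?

ΣR = ΔT/Q = |44.3 − 9.5|/1.49×10^8 = 2.336×10^-7 K/W
(1/r₁−1/r₂)/(4πk) = 2.336×10^-7 ⇒ k = 9.920×10^-4/(4π·2.336×10^-7) = 338 W/m·K

k = 338 W/m·K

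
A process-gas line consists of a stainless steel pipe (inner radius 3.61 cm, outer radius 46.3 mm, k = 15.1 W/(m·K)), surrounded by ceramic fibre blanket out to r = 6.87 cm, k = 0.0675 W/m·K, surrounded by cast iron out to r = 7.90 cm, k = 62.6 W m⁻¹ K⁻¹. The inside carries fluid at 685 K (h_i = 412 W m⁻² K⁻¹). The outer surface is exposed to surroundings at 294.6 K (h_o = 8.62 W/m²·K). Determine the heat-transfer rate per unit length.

Series thermal resistances, inner to outer:
  R'_conv,in = 1/(2πr h) = 1/(2π·0.0361·412) = 0.01070 m·K/W
  R'_stainless steel = ln(0.0463/0.0361)/(2πk) = 0.2488/(2π·15.1) = 0.002623 m·K/W
  R'_ceramic fibre blanket = ln(0.0687/0.0463)/(2πk) = 0.3946/(2π·0.0675) = 0.9304 m·K/W
  R'_cast iron = ln(0.0790/0.0687)/(2πk) = 0.1397/(2π·62.6) = 3.552×10^-4 m·K/W
  R'_conv,out = 1/(2πr h) = 1/(2π·0.0790·8.62) = 0.2337 m·K/W
ΣR = 0.01070 + 0.002623 + 0.9304 + 3.552×10^-4 + 0.2337 = 1.178 m·K/W
Q' = ΔT/ΣR = (685 K − 294.6 K)/1.178 = 331 W/m

Q' = 331 W/m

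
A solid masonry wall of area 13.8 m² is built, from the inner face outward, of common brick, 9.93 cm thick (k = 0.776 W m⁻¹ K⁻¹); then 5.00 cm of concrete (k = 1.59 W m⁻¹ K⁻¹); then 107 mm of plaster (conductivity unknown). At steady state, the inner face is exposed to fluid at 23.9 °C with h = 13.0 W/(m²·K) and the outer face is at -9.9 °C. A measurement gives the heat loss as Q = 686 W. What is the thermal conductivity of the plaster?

ΣR = ΔT/Q = |23.9 − -9.9|/686 = 0.04927 K/W
Known resistances:
  R_conv,in = 1/(hA) = 1/(13.0·13.8) = 0.005574 K/W
  R_common brick = L/(kA) = 0.0993/(0.776·13.8) = 0.009273 K/W
  R_concrete = L/(kA) = 0.0500/(1.59·13.8) = 0.002279 K/W
R_plaster = ΣR − ΣR_known = 0.04927 − 0.01713 = 0.03214 K/W
L/(kA) = 0.03214 ⇒ k = 0.107/(0.03214·13.8) = 0.241 W/m·K

k = 0.241 W/m·K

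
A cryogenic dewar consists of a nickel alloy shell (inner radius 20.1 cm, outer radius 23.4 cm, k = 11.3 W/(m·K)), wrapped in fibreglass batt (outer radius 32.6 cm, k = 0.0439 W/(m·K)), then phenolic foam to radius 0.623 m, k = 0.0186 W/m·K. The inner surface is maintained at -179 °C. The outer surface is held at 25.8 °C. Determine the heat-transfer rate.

Q = 24.2 W

Series thermal resistances, inner to outer:
  R_nickel alloy = (1/0.201 − 1/0.234)/(4πk) = 0.7016/(4π·11.3) = 0.004941 K/W
  R_fibreglass batt = (1/0.234 − 1/0.326)/(4πk) = 1.206/(4π·0.0439) = 2.186 K/W
  R_phenolic foam = (1/0.326 − 1/0.623)/(4πk) = 1.462/(4π·0.0186) = 6.256 K/W
ΣR = 0.004941 + 2.186 + 6.256 = 8.447 K/W
Q = ΔT/ΣR = (-179 °C − 25.8 °C)/8.447 = -24.2 W
(Negative Q ⇒ heat flows inward; heat gain = 24.2 W.)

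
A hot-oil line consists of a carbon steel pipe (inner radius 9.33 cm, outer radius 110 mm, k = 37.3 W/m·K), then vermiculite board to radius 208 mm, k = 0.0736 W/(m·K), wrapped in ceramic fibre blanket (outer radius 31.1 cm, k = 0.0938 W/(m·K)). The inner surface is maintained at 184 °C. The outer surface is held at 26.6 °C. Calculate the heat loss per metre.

Treat each layer as a resistance in series:
  R'_carbon steel = ln(0.110/0.0933)/(2πk) = 0.1647/(2π·37.3) = 7.026×10^-4 m·K/W
  R'_vermiculite board = ln(0.208/0.110)/(2πk) = 0.6371/(2π·0.0736) = 1.378 m·K/W
  R'_ceramic fibre blanket = ln(0.311/0.208)/(2πk) = 0.4023/(2π·0.0938) = 0.6825 m·K/W
ΣR = 7.026×10^-4 + 1.378 + 0.6825 = 2.061 m·K/W
Q' = ΔT/ΣR = (184 °C − 26.6 °C)/2.061 = 76.4 W/m

Q' = 76.4 W/m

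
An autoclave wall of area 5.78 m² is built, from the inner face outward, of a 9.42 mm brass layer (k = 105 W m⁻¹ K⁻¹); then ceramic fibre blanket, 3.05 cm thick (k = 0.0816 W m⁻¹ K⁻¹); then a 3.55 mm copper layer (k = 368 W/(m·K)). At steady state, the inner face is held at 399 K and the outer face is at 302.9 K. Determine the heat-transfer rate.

Series thermal resistances, inner to outer:
  R_brass = L/(kA) = 0.00942/(105·5.78) = 1.552×10^-5 K/W
  R_ceramic fibre blanket = L/(kA) = 0.0305/(0.0816·5.78) = 0.06467 K/W
  R_copper = L/(kA) = 0.00355/(368·5.78) = 1.669×10^-6 K/W
ΣR = 1.552×10^-5 + 0.06467 + 1.669×10^-6 = 0.06469 K/W
Q = ΔT/ΣR = (399 K − 302.9 K)/0.06469 = 1490 W

Q = 1490 W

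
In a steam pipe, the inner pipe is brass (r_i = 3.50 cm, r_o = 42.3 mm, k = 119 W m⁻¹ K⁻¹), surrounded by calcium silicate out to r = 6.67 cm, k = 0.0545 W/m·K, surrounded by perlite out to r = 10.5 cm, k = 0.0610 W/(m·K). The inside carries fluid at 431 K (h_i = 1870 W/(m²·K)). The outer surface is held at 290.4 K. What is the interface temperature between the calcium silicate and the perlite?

T = 356.5 K

Resistance network (inner→outer):
  R'_conv,in = 1/(2πr h) = 1/(2π·0.0350·1870) = 0.002432 m·K/W
  R'_brass = ln(0.0423/0.0350)/(2πk) = 0.1894/(2π·119) = 2.534×10^-4 m·K/W
  R'_calcium silicate = ln(0.0667/0.0423)/(2πk) = 0.4554/(2π·0.0545) = 1.330 m·K/W
  R'_perlite = ln(0.105/0.0667)/(2πk) = 0.4538/(2π·0.0610) = 1.184 m·K/W
ΣR = 0.002432 + 2.534×10^-4 + 1.330 + 1.184 = 2.517 m·K/W
Q' = ΔT/ΣR = (431 K − 290.4 K)/2.517 = 55.86 W/m
From the inner boundary to the calcium silicate/perlite interface, ΣR_partial = 1.333 m·K/W.
T_interface = T_in − Q'·ΣR_partial = 431 K − (55.86)(1.333) = 356.5 K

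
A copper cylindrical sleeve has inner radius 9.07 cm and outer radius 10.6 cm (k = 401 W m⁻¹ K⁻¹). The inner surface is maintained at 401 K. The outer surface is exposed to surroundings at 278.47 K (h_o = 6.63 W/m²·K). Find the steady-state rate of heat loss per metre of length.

Resistance network (inner→outer):
  R'_copper = ln(0.106/0.0907)/(2πk) = 0.1559/(2π·401) = 6.187×10^-5 m·K/W
  R'_conv,out = 1/(2πr h) = 1/(2π·0.106·6.63) = 0.2265 m·K/W
ΣR = 6.187×10^-5 + 0.2265 = 0.2266 m·K/W
Q' = ΔT/ΣR = (401 K − 278.47 K)/0.2266 = 541 W/m

Q' = 541 W/m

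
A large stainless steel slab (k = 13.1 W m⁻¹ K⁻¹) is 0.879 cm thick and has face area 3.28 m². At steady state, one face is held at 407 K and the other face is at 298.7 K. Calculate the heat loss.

Q = 529 kW

Q = kA·ΔT/L = 13.1 × 3.28 × |407 K − 298.7 K| / 0.00879 = 5.29×10^5 W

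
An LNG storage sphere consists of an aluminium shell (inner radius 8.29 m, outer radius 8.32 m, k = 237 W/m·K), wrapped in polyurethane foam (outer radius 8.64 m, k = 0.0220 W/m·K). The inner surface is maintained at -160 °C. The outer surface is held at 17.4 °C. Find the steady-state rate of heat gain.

Q = 11000 W

Resistance network (inner→outer):
  R_aluminium = (1/8.29 − 1/8.32)/(4πk) = 4.350×10^-4/(4π·237) = 1.460×10^-7 K/W
  R_polyurethane foam = (1/8.32 − 1/8.64)/(4πk) = 0.004452/(4π·0.0220) = 0.01610 K/W
ΣR = 1.460×10^-7 + 0.01610 = 0.01610 K/W
Q = ΔT/ΣR = (-160 °C − 17.4 °C)/0.01610 = -11000 W
(Negative Q ⇒ heat flows inward; heat gain = 11000 W.)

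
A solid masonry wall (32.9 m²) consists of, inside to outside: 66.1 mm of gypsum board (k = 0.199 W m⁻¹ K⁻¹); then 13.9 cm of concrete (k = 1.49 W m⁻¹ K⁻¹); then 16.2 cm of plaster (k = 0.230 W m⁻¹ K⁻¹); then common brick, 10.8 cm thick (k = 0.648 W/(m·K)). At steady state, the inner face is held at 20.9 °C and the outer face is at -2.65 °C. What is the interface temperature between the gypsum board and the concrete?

T = 14.9 °C

Treat each layer as a resistance in series:
  R_gypsum board = L/(kA) = 0.0661/(0.199·32.9) = 0.01010 K/W
  R_concrete = L/(kA) = 0.139/(1.49·32.9) = 0.002836 K/W
  R_plaster = L/(kA) = 0.162/(0.230·32.9) = 0.02141 K/W
  R_common brick = L/(kA) = 0.108/(0.648·32.9) = 0.005066 K/W
ΣR = 0.01010 + 0.002836 + 0.02141 + 0.005066 = 0.03941 K/W
Q = ΔT/ΣR = (20.9 °C − -2.65 °C)/0.03941 = 597.6 W
From the inner boundary to the gypsum board/concrete interface, ΣR_partial = 0.01010 K/W.
T_interface = T_in − Q·ΣR_partial = 20.9 °C − (597.6)(0.01010) = 14.9 °C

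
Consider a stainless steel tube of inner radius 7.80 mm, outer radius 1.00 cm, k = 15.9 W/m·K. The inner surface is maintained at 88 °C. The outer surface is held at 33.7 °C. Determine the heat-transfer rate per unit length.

Q' = 2πk·ΔT/ln(r₂/r₁) = 2π × 15.9 × 54.3 / ln(0.0100/0.00780) = 21800 W/m

Q' = 21.8 kW/m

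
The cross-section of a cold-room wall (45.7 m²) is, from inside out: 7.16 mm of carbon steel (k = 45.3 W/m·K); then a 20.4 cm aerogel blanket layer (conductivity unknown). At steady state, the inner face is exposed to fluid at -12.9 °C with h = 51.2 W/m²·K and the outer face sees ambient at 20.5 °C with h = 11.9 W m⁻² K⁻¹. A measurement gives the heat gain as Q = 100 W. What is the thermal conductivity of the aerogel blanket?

k = 0.0135 W/m·K

ΣR = ΔT/Q = |-12.9 − 20.5|/100 = 0.3340 K/W
Known resistances:
  R_conv,in = 1/(hA) = 1/(51.2·45.7) = 4.274×10^-4 K/W
  R_carbon steel = L/(kA) = 0.00716/(45.3·45.7) = 3.459×10^-6 K/W
  R_conv,out = 1/(hA) = 1/(11.9·45.7) = 0.001839 K/W
R_aerogel blanket = ΣR − ΣR_known = 0.3340 − 0.002270 = 0.3317 K/W
L/(kA) = 0.3317 ⇒ k = 0.204/(0.3317·45.7) = 0.0135 W/m·K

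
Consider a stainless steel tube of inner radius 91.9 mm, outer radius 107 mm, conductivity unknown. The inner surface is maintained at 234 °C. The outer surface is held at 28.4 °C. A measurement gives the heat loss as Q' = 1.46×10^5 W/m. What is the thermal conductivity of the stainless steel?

ΣR = ΔT/Q' = |234 − 28.4|/1.46×10^5 = 0.001408 m·K/W
ln(r₂/r₁)/(2πk) = 0.001408 ⇒ k = 0.1521/(2π·0.001408) = 17.2 W/m·K

k = 17.2 W/m·K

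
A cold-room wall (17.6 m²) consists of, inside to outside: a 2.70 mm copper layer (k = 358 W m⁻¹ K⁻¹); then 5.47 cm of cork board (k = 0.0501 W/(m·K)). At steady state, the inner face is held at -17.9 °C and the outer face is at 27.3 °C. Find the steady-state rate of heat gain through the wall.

Q = 729 W

Series thermal resistances, inner to outer:
  R_copper = L/(kA) = 0.00270/(358·17.6) = 4.285×10^-7 K/W
  R_cork board = L/(kA) = 0.0547/(0.0501·17.6) = 0.06204 K/W
ΣR = 4.285×10^-7 + 0.06204 = 0.06204 K/W
Q = ΔT/ΣR = (-17.9 °C − 27.3 °C)/0.06204 = -729 W
(Negative Q ⇒ heat flows inward; heat gain = 729 W.)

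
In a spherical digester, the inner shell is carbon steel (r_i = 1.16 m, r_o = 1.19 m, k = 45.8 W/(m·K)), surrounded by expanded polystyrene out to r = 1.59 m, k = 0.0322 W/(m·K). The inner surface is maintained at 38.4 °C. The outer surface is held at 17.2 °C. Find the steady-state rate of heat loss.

Q = 40.6 W

Resistance network (inner→outer):
  R_carbon steel = (1/1.16 − 1/1.19)/(4πk) = 0.02173/(4π·45.8) = 3.776×10^-5 K/W
  R_expanded polystyrene = (1/1.19 − 1/1.59)/(4πk) = 0.2114/(4π·0.0322) = 0.5225 K/W
ΣR = 3.776×10^-5 + 0.5225 = 0.5225 K/W
Q = ΔT/ΣR = (38.4 °C − 17.2 °C)/0.5225 = 40.6 W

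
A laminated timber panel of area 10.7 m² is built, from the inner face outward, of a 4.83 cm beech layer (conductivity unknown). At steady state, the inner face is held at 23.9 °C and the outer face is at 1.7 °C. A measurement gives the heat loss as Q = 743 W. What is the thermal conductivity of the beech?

k = 0.151 W/m·K

ΣR = ΔT/Q = |23.9 − 1.7|/743 = 0.02988 K/W
L/(kA) = 0.02988 ⇒ k = 0.0483/(0.02988·10.7) = 0.151 W/m·K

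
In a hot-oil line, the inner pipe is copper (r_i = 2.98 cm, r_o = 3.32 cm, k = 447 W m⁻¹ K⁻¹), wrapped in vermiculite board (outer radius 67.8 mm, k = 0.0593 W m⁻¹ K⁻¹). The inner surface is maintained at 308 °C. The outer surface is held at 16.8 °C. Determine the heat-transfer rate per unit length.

Treat each layer as a resistance in series:
  R'_copper = ln(0.0332/0.0298)/(2πk) = 0.1080/(2π·447) = 3.847×10^-5 m·K/W
  R'_vermiculite board = ln(0.0678/0.0332)/(2πk) = 0.7140/(2π·0.0593) = 1.916 m·K/W
ΣR = 3.847×10^-5 + 1.916 = 1.916 m·K/W
Q' = ΔT/ΣR = (308 °C − 16.8 °C)/1.916 = 152 W/m

Q' = 152 W/m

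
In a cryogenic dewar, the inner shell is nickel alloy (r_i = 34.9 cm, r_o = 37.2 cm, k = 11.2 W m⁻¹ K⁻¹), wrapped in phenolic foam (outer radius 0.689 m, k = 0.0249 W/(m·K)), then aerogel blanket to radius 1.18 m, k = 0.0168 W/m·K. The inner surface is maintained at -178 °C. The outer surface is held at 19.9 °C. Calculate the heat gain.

Q = 29.0 W

Treat each layer as a resistance in series:
  R_nickel alloy = (1/0.349 − 1/0.372)/(4πk) = 0.1772/(4π·11.2) = 0.001259 K/W
  R_phenolic foam = (1/0.372 − 1/0.689)/(4πk) = 1.237/(4π·0.0249) = 3.953 K/W
  R_aerogel blanket = (1/0.689 − 1/1.18)/(4πk) = 0.6039/(4π·0.0168) = 2.861 K/W
ΣR = 0.001259 + 3.953 + 2.861 = 6.815 K/W
Q = ΔT/ΣR = (-178 °C − 19.9 °C)/6.815 = -29.0 W
(Negative Q ⇒ heat flows inward; heat gain = 29.0 W.)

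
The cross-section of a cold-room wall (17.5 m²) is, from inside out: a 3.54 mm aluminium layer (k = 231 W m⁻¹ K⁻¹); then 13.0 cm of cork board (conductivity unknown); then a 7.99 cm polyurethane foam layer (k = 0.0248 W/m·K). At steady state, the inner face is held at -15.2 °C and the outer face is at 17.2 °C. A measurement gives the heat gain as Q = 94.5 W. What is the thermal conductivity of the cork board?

ΣR = ΔT/Q = |-15.2 − 17.2|/94.5 = 0.3429 K/W
Known resistances:
  R_aluminium = L/(kA) = 0.00354/(231·17.5) = 8.757×10^-7 K/W
  R_polyurethane foam = L/(kA) = 0.0799/(0.0248·17.5) = 0.1841 K/W
R_cork board = ΣR − ΣR_known = 0.3429 − 0.1841 = 0.1588 K/W
L/(kA) = 0.1588 ⇒ k = 0.130/(0.1588·17.5) = 0.0468 W/m·K

k = 0.0468 W/m·K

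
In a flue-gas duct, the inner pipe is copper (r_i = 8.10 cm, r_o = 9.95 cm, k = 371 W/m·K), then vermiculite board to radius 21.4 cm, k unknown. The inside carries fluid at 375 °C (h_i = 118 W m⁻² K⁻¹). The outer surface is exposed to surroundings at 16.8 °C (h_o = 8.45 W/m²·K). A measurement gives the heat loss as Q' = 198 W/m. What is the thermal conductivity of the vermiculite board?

ΣR = ΔT/Q' = |375 − 16.8|/198 = 1.809 m·K/W
Known resistances:
  R'_conv,in = 1/(2πr h) = 1/(2π·0.0810·118) = 0.01665 m·K/W
  R'_copper = ln(0.0995/0.0810)/(2πk) = 0.2057/(2π·371) = 8.825×10^-5 m·K/W
  R'_conv,out = 1/(2πr h) = 1/(2π·0.214·8.45) = 0.08801 m·K/W
R_vermiculite board = ΣR − ΣR_known = 1.809 − 0.1047 = 1.704 m·K/W
ln(r₂/r₁)/(2πk) = 1.704 ⇒ k = 0.7658/(2π·1.704) = 0.0715 W/m·K

k = 0.0715 W/m·K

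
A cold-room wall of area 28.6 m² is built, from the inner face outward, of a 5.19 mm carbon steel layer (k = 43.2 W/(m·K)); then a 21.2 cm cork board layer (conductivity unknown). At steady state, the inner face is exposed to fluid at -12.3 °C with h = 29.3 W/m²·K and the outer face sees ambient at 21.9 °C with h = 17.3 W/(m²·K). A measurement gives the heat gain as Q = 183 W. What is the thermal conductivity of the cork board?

ΣR = ΔT/Q = |-12.3 − 21.9|/183 = 0.1869 K/W
Known resistances:
  R_conv,in = 1/(hA) = 1/(29.3·28.6) = 0.001193 K/W
  R_carbon steel = L/(kA) = 0.00519/(43.2·28.6) = 4.201×10^-6 K/W
  R_conv,out = 1/(hA) = 1/(17.3·28.6) = 0.002021 K/W
R_cork board = ΣR − ΣR_known = 0.1869 − 0.003218 = 0.1837 K/W
L/(kA) = 0.1837 ⇒ k = 0.212/(0.1837·28.6) = 0.0404 W/m·K

k = 0.0404 W/m·K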